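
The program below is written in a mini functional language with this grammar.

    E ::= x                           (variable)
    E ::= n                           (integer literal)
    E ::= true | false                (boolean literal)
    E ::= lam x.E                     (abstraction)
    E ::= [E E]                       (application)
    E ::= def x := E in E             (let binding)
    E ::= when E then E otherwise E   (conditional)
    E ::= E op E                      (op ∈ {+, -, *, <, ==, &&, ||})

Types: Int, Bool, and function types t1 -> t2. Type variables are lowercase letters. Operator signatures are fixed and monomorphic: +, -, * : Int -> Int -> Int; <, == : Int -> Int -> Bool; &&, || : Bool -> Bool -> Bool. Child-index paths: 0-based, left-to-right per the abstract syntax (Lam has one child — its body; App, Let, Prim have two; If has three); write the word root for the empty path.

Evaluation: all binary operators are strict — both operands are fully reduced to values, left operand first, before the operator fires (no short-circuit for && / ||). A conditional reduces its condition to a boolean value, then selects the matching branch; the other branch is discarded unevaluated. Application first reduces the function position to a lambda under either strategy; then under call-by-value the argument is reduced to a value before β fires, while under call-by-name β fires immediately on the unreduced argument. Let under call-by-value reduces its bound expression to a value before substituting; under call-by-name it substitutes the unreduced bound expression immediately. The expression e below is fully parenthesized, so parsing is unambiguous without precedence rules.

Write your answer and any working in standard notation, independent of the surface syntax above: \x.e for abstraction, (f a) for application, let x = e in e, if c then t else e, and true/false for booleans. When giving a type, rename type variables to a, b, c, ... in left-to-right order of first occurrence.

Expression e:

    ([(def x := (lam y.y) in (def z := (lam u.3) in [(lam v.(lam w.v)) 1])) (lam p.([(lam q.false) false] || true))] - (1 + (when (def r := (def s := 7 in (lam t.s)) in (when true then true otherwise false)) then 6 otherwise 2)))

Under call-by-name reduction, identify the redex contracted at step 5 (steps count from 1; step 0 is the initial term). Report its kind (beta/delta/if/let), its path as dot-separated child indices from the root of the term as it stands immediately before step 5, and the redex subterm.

Answer: let at 1.1.0 : (let r = (let s = 7 in (\t.s)) in (if true then true else false))

Working:
step 0: (((let x = (\y.y) in (let z = (\u.3) in ((\v.(\w.v)) 1))) (\p.(((\q.false) false) || true))) - (1 + (if (let r = (let s = 7 in (\t.s)) in (if true then true else false)) then 6 else 2)))
step 1: [let@0.0] (((let z = (\u.3) in ((\v.(\w.v)) 1)) (\p.(((\q.false) false) || true))) - (1 + (if (let r = (let s = 7 in (\t.s)) in (if true then true else false)) then 6 else 2)))
step 2: [let@0.0] ((((\v.(\w.v)) 1) (\p.(((\q.false) false) || true))) - (1 + (if (let r = (let s = 7 in (\t.s)) in (if true then true else false)) then 6 else 2)))
step 3: [beta@0.0] (((\w.1) (\p.(((\q.false) false) || true))) - (1 + (if (let r = (let s = 7 in (\t.s)) in (if true then true else false)) then 6 else 2)))
step 4: [beta@0] (1 - (1 + (if (let r = (let s = 7 in (\t.s)) in (if true then true else false)) then 6 else 2)))
step 5: [let@1.1.0] (1 - (1 + (if (if true then true else false) then 6 else 2)))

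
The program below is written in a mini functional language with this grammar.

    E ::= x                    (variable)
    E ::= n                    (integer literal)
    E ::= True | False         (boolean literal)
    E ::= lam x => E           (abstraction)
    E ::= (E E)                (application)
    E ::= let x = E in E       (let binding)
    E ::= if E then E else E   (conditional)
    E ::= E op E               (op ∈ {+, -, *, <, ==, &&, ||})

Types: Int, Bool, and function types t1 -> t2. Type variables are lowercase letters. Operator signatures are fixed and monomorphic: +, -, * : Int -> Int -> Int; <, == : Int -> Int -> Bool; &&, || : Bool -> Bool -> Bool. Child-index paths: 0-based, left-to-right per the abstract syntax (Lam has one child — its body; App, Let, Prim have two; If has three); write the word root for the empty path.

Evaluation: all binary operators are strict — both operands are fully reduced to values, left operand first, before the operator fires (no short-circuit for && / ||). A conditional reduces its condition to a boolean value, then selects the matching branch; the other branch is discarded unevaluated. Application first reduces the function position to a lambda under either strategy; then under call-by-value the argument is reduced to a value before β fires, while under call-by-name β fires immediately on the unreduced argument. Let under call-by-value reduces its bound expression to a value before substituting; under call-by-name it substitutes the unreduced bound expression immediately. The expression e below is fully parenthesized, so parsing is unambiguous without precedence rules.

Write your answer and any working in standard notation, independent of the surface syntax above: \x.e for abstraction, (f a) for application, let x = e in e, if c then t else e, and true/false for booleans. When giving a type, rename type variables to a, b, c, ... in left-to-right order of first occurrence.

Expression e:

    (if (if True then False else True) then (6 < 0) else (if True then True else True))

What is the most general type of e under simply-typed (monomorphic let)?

Derivation:
  unify Bool ~ Bool
  unify Bool ~ Bool
  unify Bool ~ Bool
  unify Int ~ Int
  unify Int ~ Int
  unify Bool ~ Bool
  unify Bool ~ Bool
  unify Bool ~ Bool

Answer: Bool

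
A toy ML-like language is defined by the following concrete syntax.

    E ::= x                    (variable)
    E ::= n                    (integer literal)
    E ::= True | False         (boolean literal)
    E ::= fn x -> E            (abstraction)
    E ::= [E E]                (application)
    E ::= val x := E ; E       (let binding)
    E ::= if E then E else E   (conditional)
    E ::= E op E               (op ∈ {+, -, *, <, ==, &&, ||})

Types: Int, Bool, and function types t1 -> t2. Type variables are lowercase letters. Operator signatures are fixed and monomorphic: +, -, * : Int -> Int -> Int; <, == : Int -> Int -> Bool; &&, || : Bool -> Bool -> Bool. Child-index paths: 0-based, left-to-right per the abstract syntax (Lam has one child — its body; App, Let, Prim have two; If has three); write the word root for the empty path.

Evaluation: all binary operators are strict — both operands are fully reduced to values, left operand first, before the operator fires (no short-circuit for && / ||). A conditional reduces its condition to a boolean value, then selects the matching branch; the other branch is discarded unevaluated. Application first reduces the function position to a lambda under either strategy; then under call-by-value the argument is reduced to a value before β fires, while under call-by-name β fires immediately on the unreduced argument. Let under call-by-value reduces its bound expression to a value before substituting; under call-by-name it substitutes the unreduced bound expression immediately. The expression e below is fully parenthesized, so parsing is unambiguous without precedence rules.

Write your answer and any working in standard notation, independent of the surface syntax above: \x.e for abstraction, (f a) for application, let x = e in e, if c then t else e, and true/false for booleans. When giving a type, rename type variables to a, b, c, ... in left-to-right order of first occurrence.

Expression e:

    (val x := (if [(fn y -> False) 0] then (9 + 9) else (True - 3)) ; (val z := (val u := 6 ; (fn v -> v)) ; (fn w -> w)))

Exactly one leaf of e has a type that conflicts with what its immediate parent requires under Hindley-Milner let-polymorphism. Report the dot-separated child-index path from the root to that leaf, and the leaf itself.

Answer: 0.2.0 : true

Derivation:
\y._ : a -> Bool
  unify a -> Bool ~ Int -> b
  unify a ~ Int
  unify Bool ~ b
_ _ : Bool
  unify Bool ~ Bool
  unify Int ~ Int
  unify Int ~ Int
  unify Bool ~ Int
  FAIL: mismatch Bool ~ Int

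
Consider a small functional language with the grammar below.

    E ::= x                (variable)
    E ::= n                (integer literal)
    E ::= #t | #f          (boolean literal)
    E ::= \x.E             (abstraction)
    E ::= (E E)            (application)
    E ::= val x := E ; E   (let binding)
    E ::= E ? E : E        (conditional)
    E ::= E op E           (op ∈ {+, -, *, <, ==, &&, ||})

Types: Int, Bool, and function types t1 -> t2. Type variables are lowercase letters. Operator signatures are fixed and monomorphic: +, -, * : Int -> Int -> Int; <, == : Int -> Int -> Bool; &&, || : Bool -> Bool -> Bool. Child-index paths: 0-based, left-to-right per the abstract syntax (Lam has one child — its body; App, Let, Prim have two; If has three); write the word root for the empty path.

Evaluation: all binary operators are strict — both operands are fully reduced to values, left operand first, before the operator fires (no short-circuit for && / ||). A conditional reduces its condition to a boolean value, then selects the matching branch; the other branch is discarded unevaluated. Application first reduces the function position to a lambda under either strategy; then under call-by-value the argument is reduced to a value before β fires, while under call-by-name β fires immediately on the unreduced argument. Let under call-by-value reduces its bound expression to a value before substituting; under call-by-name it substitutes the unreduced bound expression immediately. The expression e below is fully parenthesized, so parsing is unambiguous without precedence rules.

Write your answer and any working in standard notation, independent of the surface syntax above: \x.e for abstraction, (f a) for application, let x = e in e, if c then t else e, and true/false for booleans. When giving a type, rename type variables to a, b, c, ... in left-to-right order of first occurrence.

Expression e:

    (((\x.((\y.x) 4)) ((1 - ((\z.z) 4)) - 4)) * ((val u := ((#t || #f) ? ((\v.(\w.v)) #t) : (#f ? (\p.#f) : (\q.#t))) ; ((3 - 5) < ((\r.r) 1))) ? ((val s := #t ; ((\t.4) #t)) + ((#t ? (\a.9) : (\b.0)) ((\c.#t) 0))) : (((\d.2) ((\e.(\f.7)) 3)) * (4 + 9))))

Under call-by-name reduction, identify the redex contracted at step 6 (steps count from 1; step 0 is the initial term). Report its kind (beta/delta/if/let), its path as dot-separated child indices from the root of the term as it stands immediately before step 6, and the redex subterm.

Working:
step 0: (((\x.((\y.x) 4)) ((1 - ((\z.z) 4)) - 4)) * (if (let u = (if (true || false) then ((\v.(\w.v)) true) else (if false then (\p.false) else (\q.true))) in ((3 - 5) < ((\r.r) 1))) then ((let s = true in ((\t.4) true)) + ((if true then (\a.9) else (\b.0)) ((\c.true) 0))) else (((\d.2) ((\e.(\f.7)) 3)) * (4 + 9))))
step 1: [beta@0] (((\y.((1 - ((\z.z) 4)) - 4)) 4) * (if (let u = (if (true || false) then ((\v.(\w.v)) true) else (if false then (\p.false) else (\q.true))) in ((3 - 5) < ((\r.r) 1))) then ((let s = true in ((\t.4) true)) + ((if true then (\a.9) else (\b.0)) ((\c.true) 0))) else (((\d.2) ((\e.(\f.7)) 3)) * (4 + 9))))
step 2: [beta@0] (((1 - ((\z.z) 4)) - 4) * (if (let u = (if (true || false) then ((\v.(\w.v)) true) else (if false then (\p.false) else (\q.true))) in ((3 - 5) < ((\r.r) 1))) then ((let s = true in ((\t.4) true)) + ((if true then (\a.9) else (\b.0)) ((\c.true) 0))) else (((\d.2) ((\e.(\f.7)) 3)) * (4 + 9))))
step 3: [beta@0.0.1] (((1 - 4) - 4) * (if (let u = (if (true || false) then ((\v.(\w.v)) true) else (if false then (\p.false) else (\q.true))) in ((3 - 5) < ((\r.r) 1))) then ((let s = true in ((\t.4) true)) + ((if true then (\a.9) else (\b.0)) ((\c.true) 0))) else (((\d.2) ((\e.(\f.7)) 3)) * (4 + 9))))
step 4: [delta@0.0] ((-3 - 4) * (if (let u = (if (true || false) then ((\v.(\w.v)) true) else (if false then (\p.false) else (\q.true))) in ((3 - 5) < ((\r.r) 1))) then ((let s = true in ((\t.4) true)) + ((if true then (\a.9) else (\b.0)) ((\c.true) 0))) else (((\d.2) ((\e.(\f.7)) 3)) * (4 + 9))))
step 5: [delta@0] (-7 * (if (let u = (if (true || false) then ((\v.(\w.v)) true) else (if false then (\p.false) else (\q.true))) in ((3 - 5) < ((\r.r) 1))) then ((let s = true in ((\t.4) true)) + ((if true then (\a.9) else (\b.0)) ((\c.true) 0))) else (((\d.2) ((\e.(\f.7)) 3)) * (4 + 9))))
step 6: [let@1.0] (-7 * (if ((3 - 5) < ((\r.r) 1)) then ((let s = true in ((\t.4) true)) + ((if true then (\a.9) else (\b.0)) ((\c.true) 0))) else (((\d.2) ((\e.(\f.7)) 3)) * (4 + 9))))

Answer: let at 1.0 : (let u = (if (true || false) then ((\v.(\w.v)) true) else (if false then (\p.false) else (\q.true))) in ((3 - 5) < ((\r.r) 1)))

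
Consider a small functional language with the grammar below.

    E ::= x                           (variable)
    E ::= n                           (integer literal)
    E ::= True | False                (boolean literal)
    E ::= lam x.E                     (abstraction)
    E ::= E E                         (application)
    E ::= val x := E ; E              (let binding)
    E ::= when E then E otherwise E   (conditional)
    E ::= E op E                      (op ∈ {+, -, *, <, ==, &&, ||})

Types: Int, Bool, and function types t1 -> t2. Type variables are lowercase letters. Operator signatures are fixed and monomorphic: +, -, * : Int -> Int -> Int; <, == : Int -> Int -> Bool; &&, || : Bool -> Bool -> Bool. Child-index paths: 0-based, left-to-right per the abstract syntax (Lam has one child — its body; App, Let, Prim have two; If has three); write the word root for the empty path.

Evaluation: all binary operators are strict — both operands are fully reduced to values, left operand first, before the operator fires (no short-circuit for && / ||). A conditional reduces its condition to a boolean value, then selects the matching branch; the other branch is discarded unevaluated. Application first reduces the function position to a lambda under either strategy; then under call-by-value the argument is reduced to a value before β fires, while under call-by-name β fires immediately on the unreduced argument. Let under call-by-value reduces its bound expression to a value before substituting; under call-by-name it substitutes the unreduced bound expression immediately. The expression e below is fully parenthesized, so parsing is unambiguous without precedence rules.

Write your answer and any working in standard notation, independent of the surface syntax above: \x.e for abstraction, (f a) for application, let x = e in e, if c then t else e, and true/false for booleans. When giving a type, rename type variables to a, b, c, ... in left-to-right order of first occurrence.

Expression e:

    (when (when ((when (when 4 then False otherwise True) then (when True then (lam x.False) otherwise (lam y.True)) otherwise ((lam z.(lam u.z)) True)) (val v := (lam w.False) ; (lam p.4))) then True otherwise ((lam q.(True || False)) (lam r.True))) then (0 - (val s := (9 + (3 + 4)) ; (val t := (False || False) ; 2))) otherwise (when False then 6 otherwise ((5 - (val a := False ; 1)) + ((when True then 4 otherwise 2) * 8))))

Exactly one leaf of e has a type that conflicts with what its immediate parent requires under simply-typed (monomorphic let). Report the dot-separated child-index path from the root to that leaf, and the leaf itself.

Derivation:
  unify Int ~ Bool
  FAIL: mismatch Int ~ Bool

Answer: 0.0.0.0.0 : 4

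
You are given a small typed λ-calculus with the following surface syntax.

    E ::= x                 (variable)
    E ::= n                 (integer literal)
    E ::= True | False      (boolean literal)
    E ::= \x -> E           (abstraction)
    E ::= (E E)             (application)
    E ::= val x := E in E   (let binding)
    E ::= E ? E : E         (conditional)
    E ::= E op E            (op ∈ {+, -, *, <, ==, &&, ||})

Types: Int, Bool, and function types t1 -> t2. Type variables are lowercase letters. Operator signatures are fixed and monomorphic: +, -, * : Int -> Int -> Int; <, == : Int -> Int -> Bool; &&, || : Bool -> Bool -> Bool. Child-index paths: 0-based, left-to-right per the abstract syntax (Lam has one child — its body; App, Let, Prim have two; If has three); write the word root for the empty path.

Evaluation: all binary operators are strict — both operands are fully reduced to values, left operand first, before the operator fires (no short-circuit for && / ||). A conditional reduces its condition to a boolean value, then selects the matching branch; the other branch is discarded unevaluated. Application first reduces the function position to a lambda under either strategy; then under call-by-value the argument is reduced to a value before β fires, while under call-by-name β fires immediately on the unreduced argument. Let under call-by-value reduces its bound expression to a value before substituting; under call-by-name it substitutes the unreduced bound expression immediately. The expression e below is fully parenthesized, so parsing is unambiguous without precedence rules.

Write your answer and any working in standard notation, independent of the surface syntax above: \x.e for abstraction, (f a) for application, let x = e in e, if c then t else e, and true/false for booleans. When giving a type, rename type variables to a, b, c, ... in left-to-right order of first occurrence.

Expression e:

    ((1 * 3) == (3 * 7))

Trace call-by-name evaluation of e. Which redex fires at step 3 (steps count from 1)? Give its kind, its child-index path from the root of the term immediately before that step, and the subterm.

Answer: delta at root : (3 == 21)

Working:
step 0: ((1 * 3) == (3 * 7))
step 1: [delta@0] (3 == (3 * 7))
step 2: [delta@1] (3 == 21)
step 3: [delta@root] false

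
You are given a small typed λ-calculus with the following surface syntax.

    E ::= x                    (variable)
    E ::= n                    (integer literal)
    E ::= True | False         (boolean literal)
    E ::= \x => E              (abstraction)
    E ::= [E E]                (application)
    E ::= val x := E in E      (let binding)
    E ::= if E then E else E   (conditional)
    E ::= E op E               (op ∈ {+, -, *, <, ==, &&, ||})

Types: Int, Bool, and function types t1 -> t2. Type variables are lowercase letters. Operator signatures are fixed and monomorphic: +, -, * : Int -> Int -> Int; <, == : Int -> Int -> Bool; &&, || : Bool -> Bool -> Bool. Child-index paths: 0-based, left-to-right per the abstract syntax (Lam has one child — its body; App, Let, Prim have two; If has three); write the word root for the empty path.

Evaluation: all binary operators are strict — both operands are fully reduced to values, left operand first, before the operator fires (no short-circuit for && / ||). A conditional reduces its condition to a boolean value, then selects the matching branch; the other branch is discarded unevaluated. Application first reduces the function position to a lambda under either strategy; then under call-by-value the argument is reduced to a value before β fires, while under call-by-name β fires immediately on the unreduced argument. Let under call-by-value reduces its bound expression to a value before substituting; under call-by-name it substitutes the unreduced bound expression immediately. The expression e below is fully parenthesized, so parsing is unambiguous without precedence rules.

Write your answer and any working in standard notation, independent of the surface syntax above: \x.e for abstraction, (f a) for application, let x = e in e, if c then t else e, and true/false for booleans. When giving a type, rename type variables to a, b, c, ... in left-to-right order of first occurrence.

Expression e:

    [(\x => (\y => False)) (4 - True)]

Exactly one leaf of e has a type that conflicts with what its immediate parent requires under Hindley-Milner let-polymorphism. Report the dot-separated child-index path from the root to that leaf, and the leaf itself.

Answer: 1.1 : true

Trace:
\y._ : b -> Bool
\x._ : a -> b -> Bool
  unify Int ~ Int
  unify Bool ~ Int
  FAIL: mismatch Bool ~ Int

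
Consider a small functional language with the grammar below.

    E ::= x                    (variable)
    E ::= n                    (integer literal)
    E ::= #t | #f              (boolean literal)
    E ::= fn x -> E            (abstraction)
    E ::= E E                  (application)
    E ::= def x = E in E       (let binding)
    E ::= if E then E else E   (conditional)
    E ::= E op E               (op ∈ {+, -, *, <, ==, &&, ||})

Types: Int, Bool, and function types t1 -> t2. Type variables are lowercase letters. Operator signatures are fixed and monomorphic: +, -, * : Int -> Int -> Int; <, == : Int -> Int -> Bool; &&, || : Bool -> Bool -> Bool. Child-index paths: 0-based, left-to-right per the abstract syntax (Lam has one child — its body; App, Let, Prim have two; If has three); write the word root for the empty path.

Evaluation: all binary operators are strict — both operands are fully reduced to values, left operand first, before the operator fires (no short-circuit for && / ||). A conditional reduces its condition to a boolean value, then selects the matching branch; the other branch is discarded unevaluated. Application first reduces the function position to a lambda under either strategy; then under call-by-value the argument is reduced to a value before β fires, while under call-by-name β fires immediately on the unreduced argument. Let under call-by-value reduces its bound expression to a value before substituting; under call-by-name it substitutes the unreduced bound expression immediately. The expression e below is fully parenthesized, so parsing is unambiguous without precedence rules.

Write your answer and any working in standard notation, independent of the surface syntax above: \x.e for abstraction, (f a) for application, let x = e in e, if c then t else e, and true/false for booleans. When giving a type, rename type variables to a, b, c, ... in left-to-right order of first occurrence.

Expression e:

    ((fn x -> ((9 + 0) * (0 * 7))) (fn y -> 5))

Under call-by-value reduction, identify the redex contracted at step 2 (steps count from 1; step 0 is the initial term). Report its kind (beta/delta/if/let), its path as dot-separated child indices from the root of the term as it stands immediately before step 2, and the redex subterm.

Answer: delta at 0 : (9 + 0)

Working:
step 0: ((\x.((9 + 0) * (0 * 7))) (\y.5))
step 1: [beta@root] ((9 + 0) * (0 * 7))
step 2: [delta@0] (9 * (0 * 7))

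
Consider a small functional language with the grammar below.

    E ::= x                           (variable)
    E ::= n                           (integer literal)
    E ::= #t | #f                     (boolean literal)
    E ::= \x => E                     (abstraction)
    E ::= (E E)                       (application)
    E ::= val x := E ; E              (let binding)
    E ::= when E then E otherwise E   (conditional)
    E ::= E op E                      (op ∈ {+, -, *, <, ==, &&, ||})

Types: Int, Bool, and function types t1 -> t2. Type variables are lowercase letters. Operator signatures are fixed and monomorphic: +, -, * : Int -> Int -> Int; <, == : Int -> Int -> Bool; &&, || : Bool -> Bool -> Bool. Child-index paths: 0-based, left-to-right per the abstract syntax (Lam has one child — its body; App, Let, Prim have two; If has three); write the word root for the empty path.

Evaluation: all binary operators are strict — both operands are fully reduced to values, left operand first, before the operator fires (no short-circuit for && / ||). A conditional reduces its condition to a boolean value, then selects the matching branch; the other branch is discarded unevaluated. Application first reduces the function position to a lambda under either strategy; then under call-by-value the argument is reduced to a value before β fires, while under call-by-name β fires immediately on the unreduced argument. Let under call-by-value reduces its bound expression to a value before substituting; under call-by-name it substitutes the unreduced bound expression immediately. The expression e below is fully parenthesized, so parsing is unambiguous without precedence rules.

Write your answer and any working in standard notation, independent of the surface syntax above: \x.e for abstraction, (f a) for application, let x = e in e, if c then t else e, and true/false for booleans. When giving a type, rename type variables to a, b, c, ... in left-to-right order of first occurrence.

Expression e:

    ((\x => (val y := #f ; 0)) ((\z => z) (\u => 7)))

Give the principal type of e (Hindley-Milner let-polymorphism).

Answer: Int

Working:
let y : Bool
\x._ : a -> Int
z : b
\z._ : b -> b
\u._ : c -> Int
  unify b -> b ~ (c -> Int) -> d
  unify b ~ c -> Int
  unify c -> Int ~ d
_ _ : c -> Int
  unify a -> Int ~ (c -> Int) -> e
  unify a ~ c -> Int
  unify Int ~ e
_ _ : Int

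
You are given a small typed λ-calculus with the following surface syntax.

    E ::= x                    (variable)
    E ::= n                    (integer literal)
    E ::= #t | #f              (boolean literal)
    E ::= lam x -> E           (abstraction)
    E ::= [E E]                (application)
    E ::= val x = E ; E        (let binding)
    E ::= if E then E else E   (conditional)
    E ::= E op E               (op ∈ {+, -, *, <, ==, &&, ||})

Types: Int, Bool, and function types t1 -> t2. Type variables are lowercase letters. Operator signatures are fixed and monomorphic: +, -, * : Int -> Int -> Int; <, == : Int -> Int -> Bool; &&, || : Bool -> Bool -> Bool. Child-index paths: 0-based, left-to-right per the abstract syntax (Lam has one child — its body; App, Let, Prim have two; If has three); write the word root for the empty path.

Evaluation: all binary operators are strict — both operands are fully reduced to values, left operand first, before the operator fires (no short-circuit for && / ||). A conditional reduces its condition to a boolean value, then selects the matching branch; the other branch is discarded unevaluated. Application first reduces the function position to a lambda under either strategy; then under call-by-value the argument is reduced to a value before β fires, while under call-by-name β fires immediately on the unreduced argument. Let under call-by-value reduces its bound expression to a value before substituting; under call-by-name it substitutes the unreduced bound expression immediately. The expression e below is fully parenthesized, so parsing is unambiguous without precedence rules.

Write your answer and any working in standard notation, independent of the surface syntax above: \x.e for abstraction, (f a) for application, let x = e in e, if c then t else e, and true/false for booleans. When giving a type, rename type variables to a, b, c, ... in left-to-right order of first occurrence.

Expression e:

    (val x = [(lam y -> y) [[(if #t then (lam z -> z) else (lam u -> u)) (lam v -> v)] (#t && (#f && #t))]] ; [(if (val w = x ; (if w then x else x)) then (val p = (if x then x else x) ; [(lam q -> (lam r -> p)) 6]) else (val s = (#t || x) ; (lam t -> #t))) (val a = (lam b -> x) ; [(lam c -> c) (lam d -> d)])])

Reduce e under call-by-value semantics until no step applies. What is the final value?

Working:
step 0: (let x = ((\y.y) (((if true then (\z.z) else (\u.u)) (\v.v)) (true && (false && true)))) in ((if (let w = x in (if w then x else x)) then (let p = (if x then x else x) in ((\q.(\r.p)) 6)) else (let s = (true || x) in (\t.true))) (let a = (\b.x) in ((\c.c) (\d.d)))))
step 1: [if@0.1.0.0] (let x = ((\y.y) (((\z.z) (\v.v)) (true && (false && true)))) in ((if (let w = x in (if w then x else x)) then (let p = (if x then x else x) in ((\q.(\r.p)) 6)) else (let s = (true || x) in (\t.true))) (let a = (\b.x) in ((\c.c) (\d.d)))))
step 2: [beta@0.1.0] (let x = ((\y.y) ((\v.v) (true && (false && true)))) in ((if (let w = x in (if w then x else x)) then (let p = (if x then x else x) in ((\q.(\r.p)) 6)) else (let s = (true || x) in (\t.true))) (let a = (\b.x) in ((\c.c) (\d.d)))))
step 3: [delta@0.1.1.1] (let x = ((\y.y) ((\v.v) (true && false))) in ((if (let w = x in (if w then x else x)) then (let p = (if x then x else x) in ((\q.(\r.p)) 6)) else (let s = (true || x) in (\t.true))) (let a = (\b.x) in ((\c.c) (\d.d)))))
step 4: [delta@0.1.1] (let x = ((\y.y) ((\v.v) false)) in ((if (let w = x in (if w then x else x)) then (let p = (if x then x else x) in ((\q.(\r.p)) 6)) else (let s = (true || x) in (\t.true))) (let a = (\b.x) in ((\c.c) (\d.d)))))
step 5: [beta@0.1] (let x = ((\y.y) false) in ((if (let w = x in (if w then x else x)) then (let p = (if x then x else x) in ((\q.(\r.p)) 6)) else (let s = (true || x) in (\t.true))) (let a = (\b.x) in ((\c.c) (\d.d)))))
step 6: [beta@0] (let x = false in ((if (let w = x in (if w then x else x)) then (let p = (if x then x else x) in ((\q.(\r.p)) 6)) else (let s = (true || x) in (\t.true))) (let a = (\b.x) in ((\c.c) (\d.d)))))
step 7: [let@root] ((if (let w = false in (if w then false else false)) then (let p = (if false then false else false) in ((\q.(\r.p)) 6)) else (let s = (true || false) in (\t.true))) (let a = (\b.false) in ((\c.c) (\d.d))))
step 8: [let@0.0] ((if (if false then false else false) then (let p = (if false then false else false) in ((\q.(\r.p)) 6)) else (let s = (true || false) in (\t.true))) (let a = (\b.false) in ((\c.c) (\d.d))))
step 9: [if@0.0] ((if false then (let p = (if false then false else false) in ((\q.(\r.p)) 6)) else (let s = (true || false) in (\t.true))) (let a = (\b.false) in ((\c.c) (\d.d))))
step 10: [if@0] ((let s = (true || false) in (\t.true)) (let a = (\b.false) in ((\c.c) (\d.d))))
step 11: [delta@0.0] ((let s = true in (\t.true)) (let a = (\b.false) in ((\c.c) (\d.d))))
step 12: [let@0] ((\t.true) (let a = (\b.false) in ((\c.c) (\d.d))))
step 13: [let@1] ((\t.true) ((\c.c) (\d.d)))
step 14: [beta@1] ((\t.true) (\d.d))
step 15: [beta@root] true

Answer: true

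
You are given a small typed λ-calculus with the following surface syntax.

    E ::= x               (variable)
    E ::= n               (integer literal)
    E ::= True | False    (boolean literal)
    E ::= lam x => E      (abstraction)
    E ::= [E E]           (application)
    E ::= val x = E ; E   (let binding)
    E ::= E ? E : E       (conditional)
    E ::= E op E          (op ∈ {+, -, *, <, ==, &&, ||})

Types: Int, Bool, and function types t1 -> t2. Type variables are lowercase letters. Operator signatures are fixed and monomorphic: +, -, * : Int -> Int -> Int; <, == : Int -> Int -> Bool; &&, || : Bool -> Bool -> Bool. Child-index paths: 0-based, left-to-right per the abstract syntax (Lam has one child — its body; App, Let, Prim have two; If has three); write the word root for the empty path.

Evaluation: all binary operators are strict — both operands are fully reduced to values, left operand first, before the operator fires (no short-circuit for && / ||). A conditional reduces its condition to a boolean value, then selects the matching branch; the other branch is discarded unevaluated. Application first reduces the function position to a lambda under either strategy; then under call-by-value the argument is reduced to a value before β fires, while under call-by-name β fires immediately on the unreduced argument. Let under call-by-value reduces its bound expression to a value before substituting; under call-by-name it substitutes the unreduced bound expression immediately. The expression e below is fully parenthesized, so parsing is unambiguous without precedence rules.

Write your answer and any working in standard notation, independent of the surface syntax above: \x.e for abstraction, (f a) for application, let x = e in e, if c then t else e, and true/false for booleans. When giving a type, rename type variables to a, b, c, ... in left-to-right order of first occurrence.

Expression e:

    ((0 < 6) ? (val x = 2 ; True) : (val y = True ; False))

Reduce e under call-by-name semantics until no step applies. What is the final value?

Derivation:
step 0: (if (0 < 6) then (let x = 2 in true) else (let y = true in false))
step 1: [delta@0] (if true then (let x = 2 in true) else (let y = true in false))
step 2: [if@root] (let x = 2 in true)
step 3: [let@root] true

Answer: true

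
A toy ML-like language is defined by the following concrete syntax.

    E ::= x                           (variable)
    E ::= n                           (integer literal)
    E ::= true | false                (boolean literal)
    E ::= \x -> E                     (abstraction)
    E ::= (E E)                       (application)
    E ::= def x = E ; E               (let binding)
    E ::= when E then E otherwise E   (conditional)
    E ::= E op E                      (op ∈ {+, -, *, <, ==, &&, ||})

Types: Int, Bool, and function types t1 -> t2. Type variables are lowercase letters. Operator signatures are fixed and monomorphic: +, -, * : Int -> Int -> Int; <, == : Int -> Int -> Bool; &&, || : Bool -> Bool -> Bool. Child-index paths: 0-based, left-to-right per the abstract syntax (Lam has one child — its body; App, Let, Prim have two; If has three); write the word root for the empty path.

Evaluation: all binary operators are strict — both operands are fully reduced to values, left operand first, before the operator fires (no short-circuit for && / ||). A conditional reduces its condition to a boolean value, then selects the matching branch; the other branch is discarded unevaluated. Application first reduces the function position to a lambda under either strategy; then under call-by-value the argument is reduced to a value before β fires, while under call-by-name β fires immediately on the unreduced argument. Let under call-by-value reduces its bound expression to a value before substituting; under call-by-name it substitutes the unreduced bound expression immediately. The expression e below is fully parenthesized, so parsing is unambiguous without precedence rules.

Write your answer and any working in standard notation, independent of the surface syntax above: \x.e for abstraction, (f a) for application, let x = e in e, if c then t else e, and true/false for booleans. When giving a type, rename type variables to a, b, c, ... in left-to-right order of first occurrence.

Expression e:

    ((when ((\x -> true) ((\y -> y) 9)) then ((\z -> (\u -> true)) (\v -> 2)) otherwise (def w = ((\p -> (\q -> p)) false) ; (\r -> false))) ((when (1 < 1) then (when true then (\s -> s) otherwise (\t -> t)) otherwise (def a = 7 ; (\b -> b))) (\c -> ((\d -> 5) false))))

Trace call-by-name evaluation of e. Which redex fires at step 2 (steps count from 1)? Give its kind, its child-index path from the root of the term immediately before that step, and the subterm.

Working:
step 0: ((if ((\x.true) ((\y.y) 9)) then ((\z.(\u.true)) (\v.2)) else (let w = ((\p.(\q.p)) false) in (\r.false))) ((if (1 < 1) then (if true then (\s.s) else (\t.t)) else (let a = 7 in (\b.b))) (\c.((\d.5) false))))
step 1: [beta@0.0] ((if true then ((\z.(\u.true)) (\v.2)) else (let w = ((\p.(\q.p)) false) in (\r.false))) ((if (1 < 1) then (if true then (\s.s) else (\t.t)) else (let a = 7 in (\b.b))) (\c.((\d.5) false))))
step 2: [if@0] (((\z.(\u.true)) (\v.2)) ((if (1 < 1) then (if true then (\s.s) else (\t.t)) else (let a = 7 in (\b.b))) (\c.((\d.5) false))))

Answer: if at 0 : (if true then ((\z.(\u.true)) (\v.2)) else (let w = ((\p.(\q.p)) false) in (\r.false)))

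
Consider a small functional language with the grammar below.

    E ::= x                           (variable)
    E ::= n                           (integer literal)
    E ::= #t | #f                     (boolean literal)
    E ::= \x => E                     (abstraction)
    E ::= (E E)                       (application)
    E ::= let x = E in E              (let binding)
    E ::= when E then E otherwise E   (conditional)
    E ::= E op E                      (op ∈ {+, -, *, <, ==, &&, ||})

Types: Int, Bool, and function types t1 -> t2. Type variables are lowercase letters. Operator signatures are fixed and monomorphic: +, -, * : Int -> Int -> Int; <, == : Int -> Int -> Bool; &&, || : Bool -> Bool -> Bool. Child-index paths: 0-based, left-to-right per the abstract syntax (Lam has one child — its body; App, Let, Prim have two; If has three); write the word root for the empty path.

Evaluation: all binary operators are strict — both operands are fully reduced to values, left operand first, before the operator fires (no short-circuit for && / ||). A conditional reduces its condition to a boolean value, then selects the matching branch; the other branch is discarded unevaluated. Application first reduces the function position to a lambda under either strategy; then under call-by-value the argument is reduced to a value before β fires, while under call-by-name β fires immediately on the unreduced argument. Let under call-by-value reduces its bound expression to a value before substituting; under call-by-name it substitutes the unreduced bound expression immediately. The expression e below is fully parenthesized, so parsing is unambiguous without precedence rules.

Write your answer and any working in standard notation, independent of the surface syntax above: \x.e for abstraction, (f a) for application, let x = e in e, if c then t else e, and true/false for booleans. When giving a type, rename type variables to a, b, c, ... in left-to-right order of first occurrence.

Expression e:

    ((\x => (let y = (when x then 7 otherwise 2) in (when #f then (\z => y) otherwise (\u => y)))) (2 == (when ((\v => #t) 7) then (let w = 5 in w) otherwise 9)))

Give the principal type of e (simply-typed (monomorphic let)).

Working:
x : a
  unify a ~ Bool
  unify Int ~ Int
let y : Int
  unify Bool ~ Bool
y : Int
\z._ : b -> Int
y : Int
\u._ : c -> Int
  unify b -> Int ~ c -> Int
  unify b ~ c
  unify Int ~ Int
\x._ : Bool -> c -> Int
  unify Int ~ Int
\v._ : d -> Bool
  unify d -> Bool ~ Int -> e
  unify d ~ Int
  unify Bool ~ e
_ _ : Bool
  unify Bool ~ Bool
let w : Int
w : Int
  unify Int ~ Int
  unify Int ~ Int
  unify Bool -> c -> Int ~ Bool -> f
  unify Bool ~ Bool
  unify c -> Int ~ f
_ _ : c -> Int

Answer: a -> Int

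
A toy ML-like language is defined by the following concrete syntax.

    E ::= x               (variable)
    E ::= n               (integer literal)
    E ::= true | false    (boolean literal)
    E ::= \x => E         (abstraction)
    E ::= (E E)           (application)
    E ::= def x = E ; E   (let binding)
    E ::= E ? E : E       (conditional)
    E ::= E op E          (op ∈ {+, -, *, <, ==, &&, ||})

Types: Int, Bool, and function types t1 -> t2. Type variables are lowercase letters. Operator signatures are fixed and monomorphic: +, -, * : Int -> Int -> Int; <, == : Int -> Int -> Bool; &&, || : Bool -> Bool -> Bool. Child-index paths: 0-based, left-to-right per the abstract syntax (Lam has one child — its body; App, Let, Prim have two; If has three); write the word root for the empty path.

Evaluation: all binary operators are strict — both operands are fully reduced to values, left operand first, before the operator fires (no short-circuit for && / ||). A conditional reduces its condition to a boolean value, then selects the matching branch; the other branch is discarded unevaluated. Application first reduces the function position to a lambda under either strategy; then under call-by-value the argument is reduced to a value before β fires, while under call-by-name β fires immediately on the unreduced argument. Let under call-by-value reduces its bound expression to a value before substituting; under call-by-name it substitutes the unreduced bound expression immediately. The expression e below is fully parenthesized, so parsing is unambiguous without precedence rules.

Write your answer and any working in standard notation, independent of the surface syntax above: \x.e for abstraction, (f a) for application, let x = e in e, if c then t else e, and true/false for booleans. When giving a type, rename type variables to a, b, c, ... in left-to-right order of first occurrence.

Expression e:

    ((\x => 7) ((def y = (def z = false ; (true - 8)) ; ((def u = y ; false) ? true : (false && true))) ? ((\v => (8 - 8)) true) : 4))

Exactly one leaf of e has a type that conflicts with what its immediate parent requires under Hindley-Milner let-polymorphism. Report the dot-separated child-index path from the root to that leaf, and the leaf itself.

Working:
\x._ : a -> Int
let z : Bool
  unify Bool ~ Int
  FAIL: mismatch Bool ~ Int

Answer: 1.0.0.1.0 : true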